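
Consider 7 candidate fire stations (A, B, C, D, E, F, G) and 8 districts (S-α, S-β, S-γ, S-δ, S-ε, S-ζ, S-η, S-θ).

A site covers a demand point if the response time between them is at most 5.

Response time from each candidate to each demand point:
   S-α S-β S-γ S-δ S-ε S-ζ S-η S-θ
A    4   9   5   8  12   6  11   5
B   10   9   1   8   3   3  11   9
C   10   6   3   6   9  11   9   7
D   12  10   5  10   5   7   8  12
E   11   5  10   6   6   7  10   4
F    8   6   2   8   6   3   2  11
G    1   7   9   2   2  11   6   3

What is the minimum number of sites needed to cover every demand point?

3

Coverage sets (demand points within 5 of each site):
  A: {S-α, S-γ, S-θ}
  B: {S-γ, S-ε, S-ζ}
  C: {S-γ}
  D: {S-γ, S-ε}
  E: {S-β, S-θ}
  F: {S-γ, S-ζ, S-η}
  G: {S-α, S-δ, S-ε, S-θ}
No 2 sites suffice: every size-2 union leaves at least one demand point uncovered.
But {E, F, G} covers everything, so the minimum is 3.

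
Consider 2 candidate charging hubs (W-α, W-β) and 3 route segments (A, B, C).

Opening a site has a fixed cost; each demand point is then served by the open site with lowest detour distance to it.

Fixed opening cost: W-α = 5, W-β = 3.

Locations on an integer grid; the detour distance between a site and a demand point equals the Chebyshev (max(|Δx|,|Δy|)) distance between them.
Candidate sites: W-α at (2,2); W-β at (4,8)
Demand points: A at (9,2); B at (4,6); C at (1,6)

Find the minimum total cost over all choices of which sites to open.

14

Open {W-β}: assign each demand point to its cheapest open site.
  A→W-β 6, B→W-β 2, C→W-β 3
  detour distance 11, fixed 3 → total 14.
Compare {W-α, W-β}: detour distance 11 + fixed 8 = 19.
Compare {W-α}: detour distance 15 + fixed 5 = 20.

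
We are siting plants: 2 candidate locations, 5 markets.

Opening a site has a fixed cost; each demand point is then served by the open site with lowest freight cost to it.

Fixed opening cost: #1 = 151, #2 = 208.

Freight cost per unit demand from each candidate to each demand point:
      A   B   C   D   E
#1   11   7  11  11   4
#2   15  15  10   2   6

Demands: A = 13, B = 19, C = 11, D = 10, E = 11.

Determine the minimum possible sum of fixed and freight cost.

Open {#1}: assign each demand point to its cheapest open site.
  A→#1 13×11=143, B→#1 19×7=133, C→#1 11×11=121, D→#1 10×11=110, E→#1 11×4=44
  freight cost 551, fixed 151 → total 702.
Compare {#1, #2}: freight cost 450 + fixed 359 = 809.
Compare {#2}: freight cost 676 + fixed 208 = 884.

702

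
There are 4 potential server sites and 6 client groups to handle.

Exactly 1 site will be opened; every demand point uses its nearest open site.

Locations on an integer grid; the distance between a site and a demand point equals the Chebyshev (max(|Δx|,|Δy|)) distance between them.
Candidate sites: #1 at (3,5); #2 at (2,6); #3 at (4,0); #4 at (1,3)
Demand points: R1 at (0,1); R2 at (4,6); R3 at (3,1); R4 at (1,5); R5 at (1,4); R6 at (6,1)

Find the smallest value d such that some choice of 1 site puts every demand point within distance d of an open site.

Open {#1}.
  Farthest demand point is R1 at distance 4 (to #1); all others are ≤ 4.
With {#2} the worst case is 5.
With {#4} the worst case is 5.
No size-1 selection achieves below 4.

4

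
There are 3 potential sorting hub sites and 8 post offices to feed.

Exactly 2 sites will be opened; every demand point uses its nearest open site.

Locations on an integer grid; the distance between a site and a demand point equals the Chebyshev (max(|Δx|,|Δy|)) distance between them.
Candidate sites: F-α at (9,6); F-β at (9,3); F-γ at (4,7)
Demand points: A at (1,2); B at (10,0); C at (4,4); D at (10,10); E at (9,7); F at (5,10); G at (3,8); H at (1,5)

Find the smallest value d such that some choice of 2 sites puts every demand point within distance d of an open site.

Open {F-α, F-γ}.
  Farthest demand point is B at distance 6 (to F-α); all others are ≤ 6.
With {F-β, F-γ} the worst case is 6.
With {F-α, F-β} the worst case is 8.
No size-2 selection achieves below 6.

6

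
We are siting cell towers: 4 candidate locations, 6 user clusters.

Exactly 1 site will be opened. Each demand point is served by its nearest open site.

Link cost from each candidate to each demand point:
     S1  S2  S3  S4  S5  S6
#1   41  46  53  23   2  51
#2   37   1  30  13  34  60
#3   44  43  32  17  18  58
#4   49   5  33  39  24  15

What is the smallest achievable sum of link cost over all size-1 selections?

Open {#4}.
  S1→#4 49, S2→#4 5, S3→#4 33, S4→#4 39, S5→#4 24, S6→#4 15  ⇒ total 165.
Compare {#2}: total 175.
Compare {#3}: total 212.
No size-1 selection does better; minimum is 165.

165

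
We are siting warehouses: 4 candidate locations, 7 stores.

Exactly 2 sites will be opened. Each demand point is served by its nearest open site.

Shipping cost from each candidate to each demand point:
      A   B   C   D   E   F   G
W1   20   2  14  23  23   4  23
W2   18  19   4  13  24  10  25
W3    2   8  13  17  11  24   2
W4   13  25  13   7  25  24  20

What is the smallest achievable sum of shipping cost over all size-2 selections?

50

Open {W2, W3}.
  A→W3 2, B→W3 8, C→W2 4, D→W2 13, E→W3 11, F→W2 10, G→W3 2  ⇒ total 50.
Compare {W1, W3}: total 51.
Compare {W3, W4}: total 67.
No size-2 selection does better; minimum is 50.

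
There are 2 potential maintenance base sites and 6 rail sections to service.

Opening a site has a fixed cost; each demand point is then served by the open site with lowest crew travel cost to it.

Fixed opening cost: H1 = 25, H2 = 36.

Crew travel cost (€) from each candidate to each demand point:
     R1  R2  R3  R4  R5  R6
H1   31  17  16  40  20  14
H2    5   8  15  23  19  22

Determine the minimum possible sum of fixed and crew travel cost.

128

Open {H2}: assign each demand point to its cheapest open site.
  R1→H2 5, R2→H2 8, R3→H2 15, R4→H2 23, R5→H2 19, R6→H2 22
  crew travel cost 92, fixed 36 → total 128.
Compare {H1, H2}: crew travel cost 84 + fixed 61 = 145.
Compare {H1}: crew travel cost 138 + fixed 25 = 163.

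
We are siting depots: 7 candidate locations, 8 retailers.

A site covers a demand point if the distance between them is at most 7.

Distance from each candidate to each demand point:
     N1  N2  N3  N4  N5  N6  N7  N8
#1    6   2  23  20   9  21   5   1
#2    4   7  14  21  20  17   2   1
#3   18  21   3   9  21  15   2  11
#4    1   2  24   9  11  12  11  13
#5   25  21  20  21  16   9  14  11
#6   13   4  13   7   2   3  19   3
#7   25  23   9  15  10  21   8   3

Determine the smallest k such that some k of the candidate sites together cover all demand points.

Coverage sets (demand points within 7 of each site):
  #1: {N1, N2, N7, N8}
  #2: {N1, N2, N7, N8}
  #3: {N3, N7}
  #4: {N1, N2}
  #5: {}
  #6: {N2, N4, N5, N6, N8}
  #7: {N8}
No 2 sites suffice: every size-2 union leaves at least one demand point uncovered.
But {#1, #3, #6} covers everything, so the minimum is 3.

3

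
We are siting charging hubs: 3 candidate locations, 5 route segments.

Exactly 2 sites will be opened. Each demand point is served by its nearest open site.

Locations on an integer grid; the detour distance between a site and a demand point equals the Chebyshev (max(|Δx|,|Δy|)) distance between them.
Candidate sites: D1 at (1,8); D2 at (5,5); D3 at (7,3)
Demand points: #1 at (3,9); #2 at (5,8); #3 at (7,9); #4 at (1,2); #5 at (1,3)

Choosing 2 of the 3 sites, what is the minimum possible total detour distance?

Open {D1, D2}.
  #1→D1 2, #2→D2 3, #3→D2 4, #4→D2 4, #5→D2 4  ⇒ total 17.
Compare {D2, D3}: total 19.
Compare {D1, D3}: total 23.

17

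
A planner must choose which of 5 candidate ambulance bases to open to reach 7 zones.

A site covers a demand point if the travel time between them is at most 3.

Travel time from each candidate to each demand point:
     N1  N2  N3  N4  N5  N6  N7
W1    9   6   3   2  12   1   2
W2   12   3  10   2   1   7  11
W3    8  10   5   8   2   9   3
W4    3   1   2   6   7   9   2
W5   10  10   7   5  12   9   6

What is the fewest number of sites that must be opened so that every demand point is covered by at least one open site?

3

Coverage sets (demand points within 3 of each site):
  W1: {N3, N4, N6, N7}
  W2: {N2, N4, N5}
  W3: {N5, N7}
  W4: {N1, N2, N3, N7}
  W5: {}
No 2 sites suffice: every size-2 union leaves at least one demand point uncovered.
But {W1, W2, W4} covers everything, so the minimum is 3.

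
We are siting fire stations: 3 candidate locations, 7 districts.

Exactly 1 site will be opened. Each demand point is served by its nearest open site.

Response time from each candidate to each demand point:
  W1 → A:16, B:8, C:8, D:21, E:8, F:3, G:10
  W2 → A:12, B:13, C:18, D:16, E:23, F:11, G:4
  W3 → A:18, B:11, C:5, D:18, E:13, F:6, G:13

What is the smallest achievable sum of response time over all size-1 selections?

74

Open {W1}.
  A→W1 16, B→W1 8, C→W1 8, D→W1 21, E→W1 8, F→W1 3, G→W1 10  ⇒ total 74.
Compare {W3}: total 84.
Compare {W2}: total 97.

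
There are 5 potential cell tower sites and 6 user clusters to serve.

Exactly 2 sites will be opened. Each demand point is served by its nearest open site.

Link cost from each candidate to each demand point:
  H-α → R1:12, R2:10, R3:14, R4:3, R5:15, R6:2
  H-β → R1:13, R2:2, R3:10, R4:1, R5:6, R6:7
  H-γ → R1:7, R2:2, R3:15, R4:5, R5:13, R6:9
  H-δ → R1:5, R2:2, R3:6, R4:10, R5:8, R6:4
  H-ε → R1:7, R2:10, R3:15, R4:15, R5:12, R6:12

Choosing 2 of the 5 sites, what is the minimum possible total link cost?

Open {H-β, H-δ}.
  R1→H-δ 5, R2→H-β 2, R3→H-δ 6, R4→H-β 1, R5→H-β 6, R6→H-δ 4  ⇒ total 24.
Compare {H-α, H-δ}: total 26.
Compare {H-γ, H-δ}: total 30.
No size-2 selection does better; minimum is 24.

24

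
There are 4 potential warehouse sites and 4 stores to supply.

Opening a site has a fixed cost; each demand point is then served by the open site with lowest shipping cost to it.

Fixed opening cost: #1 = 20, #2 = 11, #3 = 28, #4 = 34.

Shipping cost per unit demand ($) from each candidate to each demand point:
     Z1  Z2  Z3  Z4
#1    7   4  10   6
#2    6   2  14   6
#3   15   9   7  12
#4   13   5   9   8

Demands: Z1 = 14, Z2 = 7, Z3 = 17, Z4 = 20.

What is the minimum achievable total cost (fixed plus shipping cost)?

Open {#2, #3}: assign each demand point to its cheapest open site.
  Z1→#2 14×6=84, Z2→#2 7×2=14, Z3→#3 17×7=119, Z4→#2 20×6=120
  shipping cost 337, fixed 39 → total 376.
Compare {#1, #2, #3}: shipping cost 337 + fixed 59 = 396.
Compare {#2, #3, #4}: shipping cost 337 + fixed 73 = 410.
Compare {#1, #3}: shipping cost 365 + fixed 48 = 413.
All other subsets cost ≥ 396. Minimum total cost: 376.

376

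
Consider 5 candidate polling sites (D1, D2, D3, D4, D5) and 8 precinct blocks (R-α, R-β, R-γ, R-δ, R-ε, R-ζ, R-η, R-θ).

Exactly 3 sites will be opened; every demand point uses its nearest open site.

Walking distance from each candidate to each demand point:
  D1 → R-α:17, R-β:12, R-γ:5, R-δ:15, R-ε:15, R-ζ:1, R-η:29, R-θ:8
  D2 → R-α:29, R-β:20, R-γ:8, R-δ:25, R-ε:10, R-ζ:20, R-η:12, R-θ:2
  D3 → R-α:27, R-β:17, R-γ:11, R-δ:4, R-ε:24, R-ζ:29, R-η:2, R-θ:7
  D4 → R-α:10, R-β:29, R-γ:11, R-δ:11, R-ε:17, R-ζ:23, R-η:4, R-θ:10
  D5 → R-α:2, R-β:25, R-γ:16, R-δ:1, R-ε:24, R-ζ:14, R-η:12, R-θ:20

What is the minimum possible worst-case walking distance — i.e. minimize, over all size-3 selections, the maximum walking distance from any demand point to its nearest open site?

12

Open {D1, D2, D4}.
  Farthest demand point is R-β at walking distance 12 (to D1); all others are ≤ 12.
With {D1, D2, D5} the worst case is 12.
With {D1, D3, D4} the worst case is 15.
No size-3 selection achieves below 12.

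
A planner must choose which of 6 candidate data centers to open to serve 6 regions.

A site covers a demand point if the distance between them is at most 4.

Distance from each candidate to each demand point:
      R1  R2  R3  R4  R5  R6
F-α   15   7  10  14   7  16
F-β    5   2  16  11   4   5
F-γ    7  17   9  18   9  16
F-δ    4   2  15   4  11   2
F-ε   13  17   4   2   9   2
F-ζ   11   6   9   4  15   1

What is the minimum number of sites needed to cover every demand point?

Coverage sets (demand points within 4 of each site):
  F-α: {}
  F-β: {R2, R5}
  F-γ: {}
  F-δ: {R1, R2, R4, R6}
  F-ε: {R3, R4, R6}
  F-ζ: {R4, R6}
No 2 sites suffice: every size-2 union leaves at least one demand point uncovered.
But {F-β, F-δ, F-ε} covers everything, so the minimum is 3.

3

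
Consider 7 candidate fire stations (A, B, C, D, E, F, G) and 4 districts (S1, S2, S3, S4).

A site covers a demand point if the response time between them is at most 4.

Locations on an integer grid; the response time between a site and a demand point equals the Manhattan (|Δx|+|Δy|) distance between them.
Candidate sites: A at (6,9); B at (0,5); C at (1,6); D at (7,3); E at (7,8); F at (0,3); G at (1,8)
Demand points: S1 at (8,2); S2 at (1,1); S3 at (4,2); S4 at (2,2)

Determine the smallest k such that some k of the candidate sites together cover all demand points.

2

Coverage sets (demand points within 4 of each site):
  A: {}
  B: {}
  C: {}
  D: {S1, S3}
  E: {}
  F: {S2, S4}
  G: {}
No single site covers all 4 demand points.
But {D, F} covers everything, so the minimum is 2.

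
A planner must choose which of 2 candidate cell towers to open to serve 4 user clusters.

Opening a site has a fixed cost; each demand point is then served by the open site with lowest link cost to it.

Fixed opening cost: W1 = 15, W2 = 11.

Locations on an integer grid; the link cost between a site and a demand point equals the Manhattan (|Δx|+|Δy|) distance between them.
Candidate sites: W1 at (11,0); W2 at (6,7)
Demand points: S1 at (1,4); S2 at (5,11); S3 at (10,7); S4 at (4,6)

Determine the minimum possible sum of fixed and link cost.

31

Open {W2}: assign each demand point to its cheapest open site.
  S1→W2 8, S2→W2 5, S3→W2 4, S4→W2 3
  link cost 20, fixed 11 → total 31.
Compare {W1, W2}: link cost 20 + fixed 26 = 46.
Compare {W1}: link cost 52 + fixed 15 = 67.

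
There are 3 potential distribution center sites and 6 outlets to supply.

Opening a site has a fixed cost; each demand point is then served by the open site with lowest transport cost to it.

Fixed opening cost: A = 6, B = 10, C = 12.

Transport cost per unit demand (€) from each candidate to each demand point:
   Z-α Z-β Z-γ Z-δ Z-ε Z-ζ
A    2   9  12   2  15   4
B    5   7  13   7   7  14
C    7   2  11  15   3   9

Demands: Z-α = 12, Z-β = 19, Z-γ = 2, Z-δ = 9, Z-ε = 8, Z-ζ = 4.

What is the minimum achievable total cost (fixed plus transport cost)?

Open {A, C}: assign each demand point to its cheapest open site.
  Z-α→A 12×2=24, Z-β→C 19×2=38, Z-γ→C 2×11=22, Z-δ→A 9×2=18, Z-ε→C 8×3=24, Z-ζ→A 4×4=16
  transport cost 142, fixed 18 → total 160.
Compare {A, B, C}: transport cost 142 + fixed 28 = 170.
Compare {B, C}: transport cost 243 + fixed 22 = 265.
Compare {A, B}: transport cost 271 + fixed 16 = 287.
All other subsets cost ≥ 170. Minimum total cost: 160.

160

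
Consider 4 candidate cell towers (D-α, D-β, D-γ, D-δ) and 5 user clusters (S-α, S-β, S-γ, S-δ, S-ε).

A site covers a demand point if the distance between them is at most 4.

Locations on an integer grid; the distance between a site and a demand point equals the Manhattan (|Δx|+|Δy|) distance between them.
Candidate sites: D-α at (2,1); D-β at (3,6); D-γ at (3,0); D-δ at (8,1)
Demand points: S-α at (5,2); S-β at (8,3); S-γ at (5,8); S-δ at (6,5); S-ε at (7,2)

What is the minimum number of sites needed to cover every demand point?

2

Coverage sets (demand points within 4 of each site):
  D-α: {S-α}
  D-β: {S-γ, S-δ}
  D-γ: {S-α}
  D-δ: {S-α, S-β, S-ε}
No single site covers all 5 demand points.
But {D-β, D-δ} covers everything, so the minimum is 2.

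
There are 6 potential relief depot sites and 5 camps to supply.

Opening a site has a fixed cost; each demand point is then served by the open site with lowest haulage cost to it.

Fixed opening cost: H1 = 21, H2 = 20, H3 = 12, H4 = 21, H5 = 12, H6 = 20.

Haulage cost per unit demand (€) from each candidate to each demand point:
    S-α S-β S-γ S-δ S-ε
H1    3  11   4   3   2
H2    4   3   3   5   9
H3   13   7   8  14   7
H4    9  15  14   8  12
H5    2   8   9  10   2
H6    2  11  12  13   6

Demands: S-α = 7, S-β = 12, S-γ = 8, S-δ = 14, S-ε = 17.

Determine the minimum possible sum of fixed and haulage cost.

198

Open {H1, H2}: assign each demand point to its cheapest open site.
  S-α→H1 7×3=21, S-β→H2 12×3=36, S-γ→H2 8×3=24, S-δ→H1 14×3=42, S-ε→H1 17×2=34
  haulage cost 157, fixed 41 → total 198.
Compare {H1, H2, H5}: haulage cost 150 + fixed 53 = 203.
Compare {H2, H5}: haulage cost 178 + fixed 32 = 210.
Compare {H1, H2, H3}: haulage cost 157 + fixed 53 = 210.
All other subsets cost ≥ 203. Minimum total cost: 198.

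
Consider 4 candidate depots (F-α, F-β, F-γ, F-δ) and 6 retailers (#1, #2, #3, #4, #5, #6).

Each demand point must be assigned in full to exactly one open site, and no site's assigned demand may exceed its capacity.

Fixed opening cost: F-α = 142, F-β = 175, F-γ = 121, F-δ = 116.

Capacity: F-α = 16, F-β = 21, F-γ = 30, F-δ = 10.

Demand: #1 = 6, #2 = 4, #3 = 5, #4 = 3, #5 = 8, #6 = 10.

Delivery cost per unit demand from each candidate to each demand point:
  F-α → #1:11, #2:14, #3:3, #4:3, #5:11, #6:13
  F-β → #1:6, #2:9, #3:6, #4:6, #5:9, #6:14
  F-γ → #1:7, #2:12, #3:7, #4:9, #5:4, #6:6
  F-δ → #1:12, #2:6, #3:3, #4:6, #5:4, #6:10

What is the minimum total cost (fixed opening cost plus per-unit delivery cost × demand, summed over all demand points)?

437

Open {F-γ, F-δ}; cheapest assignment that respects the capacities:
  F-γ (cap 30, load 27): #1, #4, #5, #6 — cost 6×7 + 3×9 + 8×4 + 10×6 = 161
  F-δ (cap 10, load 9): #2, #3 — cost 4×6 + 5×3 = 39
  Shipping 200, fixed 237 → total 437.
  Any other capacity-feasible assignment to {F-γ, F-δ} ships for at least 200.
Compare {F-α, F-γ}: its best feasible assignment gives total 469.
Compare {F-β, F-γ}: its best feasible assignment gives total 508.
Every other set of open sites that can feasibly serve all demand totals ≥ 469 even under its best assignment. Minimum: 437.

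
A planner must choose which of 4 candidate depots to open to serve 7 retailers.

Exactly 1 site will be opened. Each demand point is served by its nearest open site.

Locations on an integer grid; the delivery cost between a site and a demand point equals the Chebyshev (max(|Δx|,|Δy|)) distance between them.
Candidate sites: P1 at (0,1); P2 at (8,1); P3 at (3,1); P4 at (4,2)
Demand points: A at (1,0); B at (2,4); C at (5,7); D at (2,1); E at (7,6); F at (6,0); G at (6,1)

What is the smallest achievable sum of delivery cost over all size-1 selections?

20

Open {P4}.
  A→P4 3, B→P4 2, C→P4 5, D→P4 2, E→P4 4, F→P4 2, G→P4 2  ⇒ total 20.
Compare {P3}: total 23.
Compare {P1}: total 31.
No size-1 selection does better; minimum is 20.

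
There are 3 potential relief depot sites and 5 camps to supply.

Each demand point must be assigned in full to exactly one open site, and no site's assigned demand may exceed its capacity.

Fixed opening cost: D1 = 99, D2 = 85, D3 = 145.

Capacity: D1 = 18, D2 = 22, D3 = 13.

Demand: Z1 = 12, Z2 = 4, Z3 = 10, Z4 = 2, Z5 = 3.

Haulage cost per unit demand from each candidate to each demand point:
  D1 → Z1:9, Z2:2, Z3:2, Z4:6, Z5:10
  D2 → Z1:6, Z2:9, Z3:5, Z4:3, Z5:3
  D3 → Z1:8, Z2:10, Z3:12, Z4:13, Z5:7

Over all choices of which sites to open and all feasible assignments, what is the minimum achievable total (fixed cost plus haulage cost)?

299

Open {D1, D2}; cheapest assignment that respects the capacities:
  D1 (cap 18, load 14): Z2, Z3 — cost 4×2 + 10×2 = 28
  D2 (cap 22, load 17): Z1, Z4, Z5 — cost 12×6 + 2×3 + 3×3 = 87
  Shipping 115, fixed 184 → total 299.
  Any other capacity-feasible assignment to {D1, D2} ships for at least 115.
Compare {D2, D3}: its best feasible assignment gives total 427.
Compare {D1, D2, D3}: its best feasible assignment gives total 444.
Every other set of open sites that can feasibly serve all demand totals ≥ 427 even under its best assignment. Minimum: 299.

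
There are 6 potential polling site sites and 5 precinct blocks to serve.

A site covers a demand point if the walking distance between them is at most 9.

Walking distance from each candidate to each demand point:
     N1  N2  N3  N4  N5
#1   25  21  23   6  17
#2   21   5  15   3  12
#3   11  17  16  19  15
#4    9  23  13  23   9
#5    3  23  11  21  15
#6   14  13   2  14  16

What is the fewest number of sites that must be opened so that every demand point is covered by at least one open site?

Coverage sets (demand points within 9 of each site):
  #1: {N4}
  #2: {N2, N4}
  #3: {}
  #4: {N1, N5}
  #5: {N1}
  #6: {N3}
No 2 sites suffice: every size-2 union leaves at least one demand point uncovered.
But {#2, #4, #6} covers everything, so the minimum is 3.

3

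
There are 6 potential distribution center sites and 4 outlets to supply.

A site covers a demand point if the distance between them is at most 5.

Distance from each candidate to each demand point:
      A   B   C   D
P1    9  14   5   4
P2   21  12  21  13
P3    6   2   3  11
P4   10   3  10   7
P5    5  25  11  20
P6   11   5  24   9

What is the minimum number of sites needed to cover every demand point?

3

Coverage sets (demand points within 5 of each site):
  P1: {C, D}
  P2: {}
  P3: {B, C}
  P4: {B}
  P5: {A}
  P6: {B}
No 2 sites suffice: every size-2 union leaves at least one demand point uncovered.
But {P1, P3, P5} covers everything, so the minimum is 3.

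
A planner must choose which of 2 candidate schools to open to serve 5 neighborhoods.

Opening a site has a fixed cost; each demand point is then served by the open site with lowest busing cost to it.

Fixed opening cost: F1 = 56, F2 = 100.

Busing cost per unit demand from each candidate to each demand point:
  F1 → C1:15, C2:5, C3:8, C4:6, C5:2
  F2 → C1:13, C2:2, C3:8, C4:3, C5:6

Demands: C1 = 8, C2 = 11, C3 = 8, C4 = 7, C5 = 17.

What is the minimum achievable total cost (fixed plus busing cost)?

Open {F1}: assign each demand point to its cheapest open site.
  C1→F1 8×15=120, C2→F1 11×5=55, C3→F1 8×8=64, C4→F1 7×6=42, C5→F1 17×2=34
  busing cost 315, fixed 56 → total 371.
Compare {F1, F2}: busing cost 245 + fixed 156 = 401.
Compare {F2}: busing cost 313 + fixed 100 = 413.

371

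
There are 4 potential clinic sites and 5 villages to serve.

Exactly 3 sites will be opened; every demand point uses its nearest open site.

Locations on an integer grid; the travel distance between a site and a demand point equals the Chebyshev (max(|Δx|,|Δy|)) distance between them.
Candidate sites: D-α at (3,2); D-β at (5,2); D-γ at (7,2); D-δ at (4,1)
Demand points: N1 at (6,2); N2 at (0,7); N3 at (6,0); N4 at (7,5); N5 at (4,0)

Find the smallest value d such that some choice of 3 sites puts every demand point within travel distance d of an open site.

Open {D-α, D-β, D-γ}.
  Farthest demand point is N2 at travel distance 5 (to D-α); all others are ≤ 5.
With {D-α, D-β, D-δ} the worst case is 5.
With {D-α, D-γ, D-δ} the worst case is 5.
No size-3 selection achieves below 5.

5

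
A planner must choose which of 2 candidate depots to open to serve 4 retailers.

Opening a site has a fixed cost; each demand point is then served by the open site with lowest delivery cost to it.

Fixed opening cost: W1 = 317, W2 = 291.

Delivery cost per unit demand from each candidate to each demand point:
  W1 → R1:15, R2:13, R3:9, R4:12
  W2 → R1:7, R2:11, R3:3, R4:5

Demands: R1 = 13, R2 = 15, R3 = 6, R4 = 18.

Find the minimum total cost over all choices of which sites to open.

655

Open {W2}: assign each demand point to its cheapest open site.
  R1→W2 13×7=91, R2→W2 15×11=165, R3→W2 6×3=18, R4→W2 18×5=90
  delivery cost 364, fixed 291 → total 655.
Compare {W1, W2}: delivery cost 364 + fixed 608 = 972.
Compare {W1}: delivery cost 660 + fixed 317 = 977.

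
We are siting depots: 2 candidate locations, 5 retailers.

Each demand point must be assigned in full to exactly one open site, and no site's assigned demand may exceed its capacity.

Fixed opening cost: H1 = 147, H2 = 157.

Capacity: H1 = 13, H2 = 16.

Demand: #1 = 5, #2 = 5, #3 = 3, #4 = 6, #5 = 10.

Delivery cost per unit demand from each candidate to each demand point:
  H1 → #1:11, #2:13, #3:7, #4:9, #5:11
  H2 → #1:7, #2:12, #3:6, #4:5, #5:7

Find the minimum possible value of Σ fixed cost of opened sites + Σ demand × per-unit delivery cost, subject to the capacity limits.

Open {H1, H2}; cheapest assignment that respects the capacities:
  H1 (cap 13, load 13): #1, #2, #3 — cost 5×11 + 5×13 + 3×7 = 141
  H2 (cap 16, load 16): #4, #5 — cost 6×5 + 10×7 = 100
  Shipping 241, fixed 304 → total 545.
  Any other capacity-feasible assignment to {H1, H2} ships for at least 241.
Total demand is 29 and no other set of sites has combined capacity ≥ 29, so {H1, H2} is the only feasible choice of open sites. Minimum: 545.

545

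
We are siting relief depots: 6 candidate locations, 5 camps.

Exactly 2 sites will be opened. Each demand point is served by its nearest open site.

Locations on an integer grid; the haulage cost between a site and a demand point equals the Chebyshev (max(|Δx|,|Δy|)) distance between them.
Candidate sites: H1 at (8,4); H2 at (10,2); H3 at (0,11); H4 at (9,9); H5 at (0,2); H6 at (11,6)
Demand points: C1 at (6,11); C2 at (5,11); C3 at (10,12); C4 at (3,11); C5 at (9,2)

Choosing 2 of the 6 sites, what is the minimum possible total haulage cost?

Open {H2, H4}.
  C1→H4 3, C2→H4 4, C3→H4 3, C4→H4 6, C5→H2 1  ⇒ total 17.
Compare {H1, H4}: total 18.
Compare {H3, H4}: total 20.
No size-2 selection does better; minimum is 17.

17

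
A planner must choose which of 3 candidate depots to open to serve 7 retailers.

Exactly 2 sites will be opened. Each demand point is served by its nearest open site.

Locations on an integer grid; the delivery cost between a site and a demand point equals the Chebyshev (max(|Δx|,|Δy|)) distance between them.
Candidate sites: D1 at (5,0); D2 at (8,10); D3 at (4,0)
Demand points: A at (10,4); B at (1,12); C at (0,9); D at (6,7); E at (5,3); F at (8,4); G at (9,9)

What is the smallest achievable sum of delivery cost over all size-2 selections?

Open {D1, D2}.
  A→D1 5, B→D2 7, C→D2 8, D→D2 3, E→D1 3, F→D1 4, G→D2 1  ⇒ total 31.
Compare {D2, D3}: total 32.
Compare {D1, D3}: total 49.

31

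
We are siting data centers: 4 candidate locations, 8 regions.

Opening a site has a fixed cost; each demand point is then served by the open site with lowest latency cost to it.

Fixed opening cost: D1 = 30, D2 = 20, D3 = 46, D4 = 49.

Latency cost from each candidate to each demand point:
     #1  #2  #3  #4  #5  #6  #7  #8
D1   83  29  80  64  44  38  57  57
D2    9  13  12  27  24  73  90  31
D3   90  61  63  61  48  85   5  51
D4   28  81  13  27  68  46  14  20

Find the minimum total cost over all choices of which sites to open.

Open {D2, D4}: assign each demand point to its cheapest open site.
  #1→D2 9, #2→D2 13, #3→D2 12, #4→D2 27, #5→D2 24, #6→D4 46, #7→D4 14, #8→D4 20
  latency cost 165, fixed 69 → total 234.
Compare {D1, D2, D3}: latency cost 159 + fixed 96 = 255.
Compare {D1, D2, D4}: latency cost 157 + fixed 99 = 256.
Compare {D2, D3}: latency cost 194 + fixed 66 = 260.
All other subsets cost ≥ 255. Minimum total cost: 234.

234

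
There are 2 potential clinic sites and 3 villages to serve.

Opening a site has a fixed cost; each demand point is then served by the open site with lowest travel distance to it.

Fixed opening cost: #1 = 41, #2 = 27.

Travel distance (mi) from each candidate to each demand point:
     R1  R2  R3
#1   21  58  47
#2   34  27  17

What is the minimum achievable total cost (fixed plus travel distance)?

Open {#2}: assign each demand point to its cheapest open site.
  R1→#2 34, R2→#2 27, R3→#2 17
  travel distance 78, fixed 27 → total 105.
Compare {#1, #2}: travel distance 65 + fixed 68 = 133.
Compare {#1}: travel distance 126 + fixed 41 = 167.

105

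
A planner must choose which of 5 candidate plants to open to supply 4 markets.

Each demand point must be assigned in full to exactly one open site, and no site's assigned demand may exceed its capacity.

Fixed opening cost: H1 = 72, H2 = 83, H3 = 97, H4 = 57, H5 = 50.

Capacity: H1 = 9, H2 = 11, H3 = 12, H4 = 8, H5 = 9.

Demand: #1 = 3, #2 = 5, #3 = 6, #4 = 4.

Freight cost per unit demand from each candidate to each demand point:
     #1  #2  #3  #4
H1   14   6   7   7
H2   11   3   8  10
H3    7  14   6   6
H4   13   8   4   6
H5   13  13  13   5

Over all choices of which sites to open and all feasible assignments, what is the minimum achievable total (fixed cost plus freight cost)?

Open {H2, H5}; cheapest assignment that respects the capacities:
  H2 (cap 11, load 11): #2, #3 — cost 5×3 + 6×8 = 63
  H5 (cap 9, load 7): #1, #4 — cost 3×13 + 4×5 = 59
  Shipping 122, fixed 133 → total 255.
  Any other capacity-feasible assignment to {H2, H5} ships for at least 122.
Compare {H2, H4}: its best feasible assignment gives total 266.
Compare {H2, H4, H5}: its best feasible assignment gives total 282.
Every other set of open sites that can feasibly serve all demand totals ≥ 266 even under its best assignment. Minimum: 255.

255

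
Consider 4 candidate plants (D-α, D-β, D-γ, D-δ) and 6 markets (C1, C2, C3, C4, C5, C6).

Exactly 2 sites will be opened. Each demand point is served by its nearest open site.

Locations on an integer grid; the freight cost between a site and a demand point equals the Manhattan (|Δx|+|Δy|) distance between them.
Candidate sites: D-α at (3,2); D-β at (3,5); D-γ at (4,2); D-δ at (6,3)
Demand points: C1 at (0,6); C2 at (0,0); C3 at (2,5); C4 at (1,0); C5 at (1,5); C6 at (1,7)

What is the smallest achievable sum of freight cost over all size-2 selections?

Open {D-α, D-β}.
  C1→D-β 4, C2→D-α 5, C3→D-β 1, C4→D-α 4, C5→D-β 2, C6→D-β 4  ⇒ total 20.
Compare {D-β, D-γ}: total 22.
Compare {D-β, D-δ}: total 26.
No size-2 selection does better; minimum is 20.

20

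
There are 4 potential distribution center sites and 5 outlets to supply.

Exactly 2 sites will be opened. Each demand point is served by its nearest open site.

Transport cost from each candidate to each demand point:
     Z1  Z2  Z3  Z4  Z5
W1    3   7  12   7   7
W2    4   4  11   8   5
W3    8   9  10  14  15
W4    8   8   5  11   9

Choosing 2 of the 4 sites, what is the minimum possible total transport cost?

26

Open {W2, W4}.
  Z1→W2 4, Z2→W2 4, Z3→W4 5, Z4→W2 8, Z5→W2 5  ⇒ total 26.
Compare {W1, W4}: total 29.
Compare {W1, W2}: total 30.
No size-2 selection does better; minimum is 26.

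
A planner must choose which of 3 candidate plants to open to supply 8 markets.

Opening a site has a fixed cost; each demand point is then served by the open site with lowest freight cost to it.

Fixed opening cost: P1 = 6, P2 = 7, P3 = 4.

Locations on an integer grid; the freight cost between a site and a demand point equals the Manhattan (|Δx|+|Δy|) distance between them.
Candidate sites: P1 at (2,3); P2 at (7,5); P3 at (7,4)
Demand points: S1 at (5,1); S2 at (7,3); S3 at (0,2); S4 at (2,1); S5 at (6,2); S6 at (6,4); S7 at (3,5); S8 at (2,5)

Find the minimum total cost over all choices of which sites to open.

Open {P1, P3}: assign each demand point to its cheapest open site.
  S1→P1 5, S2→P3 1, S3→P1 3, S4→P1 2, S5→P3 3, S6→P3 1, S7→P1 3, S8→P1 2
  freight cost 20, fixed 10 → total 30.
Compare {P1}: freight cost 30 + fixed 6 = 36.
Compare {P1, P2}: freight cost 23 + fixed 13 = 36.
Compare {P1, P2, P3}: freight cost 20 + fixed 17 = 37.
All other subsets cost ≥ 36. Minimum total cost: 30.

30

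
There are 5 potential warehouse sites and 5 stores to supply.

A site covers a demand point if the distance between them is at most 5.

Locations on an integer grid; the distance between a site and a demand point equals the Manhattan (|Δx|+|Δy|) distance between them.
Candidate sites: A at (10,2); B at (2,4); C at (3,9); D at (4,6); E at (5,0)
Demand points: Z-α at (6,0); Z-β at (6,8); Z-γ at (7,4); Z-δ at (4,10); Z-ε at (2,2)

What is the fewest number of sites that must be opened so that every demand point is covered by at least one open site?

Coverage sets (demand points within 5 of each site):
  A: {Z-γ}
  B: {Z-γ, Z-ε}
  C: {Z-β, Z-δ}
  D: {Z-β, Z-γ, Z-δ}
  E: {Z-α, Z-ε}
No single site covers all 5 demand points.
But {D, E} covers everything, so the minimum is 2.

2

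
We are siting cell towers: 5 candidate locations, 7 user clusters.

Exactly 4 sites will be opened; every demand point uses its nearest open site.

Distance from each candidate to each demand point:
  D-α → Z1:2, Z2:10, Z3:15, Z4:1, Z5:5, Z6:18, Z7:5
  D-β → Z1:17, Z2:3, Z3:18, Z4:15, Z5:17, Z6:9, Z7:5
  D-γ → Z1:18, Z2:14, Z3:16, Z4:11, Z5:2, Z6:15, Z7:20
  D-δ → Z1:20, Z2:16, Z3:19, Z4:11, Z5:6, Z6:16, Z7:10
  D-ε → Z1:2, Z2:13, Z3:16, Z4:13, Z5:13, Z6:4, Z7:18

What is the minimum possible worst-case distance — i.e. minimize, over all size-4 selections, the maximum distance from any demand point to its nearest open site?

15

Open {D-α, D-β, D-γ, D-δ}.
  Farthest demand point is Z3 at distance 15 (to D-α); all others are ≤ 15.
With {D-α, D-β, D-γ, D-ε} the worst case is 15.
With {D-α, D-β, D-δ, D-ε} the worst case is 15.
No size-4 selection achieves below 15.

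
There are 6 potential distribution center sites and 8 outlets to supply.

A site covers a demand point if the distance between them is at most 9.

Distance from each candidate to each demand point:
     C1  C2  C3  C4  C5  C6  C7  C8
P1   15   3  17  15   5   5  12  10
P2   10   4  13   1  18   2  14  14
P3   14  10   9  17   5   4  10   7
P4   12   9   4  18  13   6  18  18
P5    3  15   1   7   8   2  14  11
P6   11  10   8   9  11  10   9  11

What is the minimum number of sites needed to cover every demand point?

4

Coverage sets (demand points within 9 of each site):
  P1: {C2, C5, C6}
  P2: {C2, C4, C6}
  P3: {C3, C5, C6, C8}
  P4: {C2, C3, C6}
  P5: {C1, C3, C4, C5, C6}
  P6: {C3, C4, C7}
No 3 sites suffice: every size-3 union leaves at least one demand point uncovered.
But {P1, P3, P5, P6} covers everything, so the minimum is 4.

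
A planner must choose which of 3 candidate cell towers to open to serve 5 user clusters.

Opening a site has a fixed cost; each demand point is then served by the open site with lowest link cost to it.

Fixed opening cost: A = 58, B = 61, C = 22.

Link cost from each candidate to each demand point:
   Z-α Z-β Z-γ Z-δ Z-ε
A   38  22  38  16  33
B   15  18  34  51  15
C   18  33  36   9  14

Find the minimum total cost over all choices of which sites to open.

Open {C}: assign each demand point to its cheapest open site.
  Z-α→C 18, Z-β→C 33, Z-γ→C 36, Z-δ→C 9, Z-ε→C 14
  link cost 110, fixed 22 → total 132.
Compare {B, C}: link cost 90 + fixed 83 = 173.
Compare {A, C}: link cost 99 + fixed 80 = 179.
Compare {B}: link cost 133 + fixed 61 = 194.
All other subsets cost ≥ 173. Minimum total cost: 132.

132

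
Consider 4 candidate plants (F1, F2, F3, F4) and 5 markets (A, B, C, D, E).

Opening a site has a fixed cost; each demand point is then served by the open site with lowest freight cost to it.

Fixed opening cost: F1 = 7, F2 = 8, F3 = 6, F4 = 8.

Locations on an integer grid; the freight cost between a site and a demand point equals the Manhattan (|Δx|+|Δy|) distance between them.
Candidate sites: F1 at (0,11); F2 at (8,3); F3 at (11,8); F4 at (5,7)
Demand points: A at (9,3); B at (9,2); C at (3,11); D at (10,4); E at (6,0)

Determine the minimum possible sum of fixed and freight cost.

Open {F1, F2}: assign each demand point to its cheapest open site.
  A→F2 1, B→F2 2, C→F1 3, D→F2 3, E→F2 5
  freight cost 14, fixed 15 → total 29.
Compare {F2}: freight cost 24 + fixed 8 = 32.
Compare {F2, F4}: freight cost 17 + fixed 16 = 33.
Compare {F1, F2, F3}: freight cost 14 + fixed 21 = 35.
All other subsets cost ≥ 32. Minimum total cost: 29.

29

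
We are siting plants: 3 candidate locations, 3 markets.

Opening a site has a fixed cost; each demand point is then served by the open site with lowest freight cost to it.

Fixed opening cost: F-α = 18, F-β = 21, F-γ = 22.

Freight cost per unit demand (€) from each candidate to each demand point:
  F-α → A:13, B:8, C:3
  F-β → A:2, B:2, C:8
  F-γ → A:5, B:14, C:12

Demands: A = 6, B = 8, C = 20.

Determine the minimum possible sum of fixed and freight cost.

Open {F-α, F-β}: assign each demand point to its cheapest open site.
  A→F-β 6×2=12, B→F-β 8×2=16, C→F-α 20×3=60
  freight cost 88, fixed 39 → total 127.
Compare {F-α, F-β, F-γ}: freight cost 88 + fixed 61 = 149.
Compare {F-α, F-γ}: freight cost 154 + fixed 40 = 194.
Compare {F-β}: freight cost 188 + fixed 21 = 209.
All other subsets cost ≥ 149. Minimum total cost: 127.

127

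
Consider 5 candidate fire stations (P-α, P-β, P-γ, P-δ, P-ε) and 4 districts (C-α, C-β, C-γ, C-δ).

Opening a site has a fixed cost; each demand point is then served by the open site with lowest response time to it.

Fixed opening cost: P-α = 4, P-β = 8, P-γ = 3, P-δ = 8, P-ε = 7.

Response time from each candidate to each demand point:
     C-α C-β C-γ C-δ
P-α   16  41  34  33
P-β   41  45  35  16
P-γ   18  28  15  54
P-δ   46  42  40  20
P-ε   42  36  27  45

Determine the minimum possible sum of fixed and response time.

Open {P-β, P-γ}: assign each demand point to its cheapest open site.
  C-α→P-γ 18, C-β→P-γ 28, C-γ→P-γ 15, C-δ→P-β 16
  response time 77, fixed 11 → total 88.
Compare {P-α, P-β, P-γ}: response time 75 + fixed 15 = 90.
Compare {P-γ, P-δ}: response time 81 + fixed 11 = 92.
Compare {P-α, P-γ, P-δ}: response time 79 + fixed 15 = 94.
All other subsets cost ≥ 90. Minimum total cost: 88.

88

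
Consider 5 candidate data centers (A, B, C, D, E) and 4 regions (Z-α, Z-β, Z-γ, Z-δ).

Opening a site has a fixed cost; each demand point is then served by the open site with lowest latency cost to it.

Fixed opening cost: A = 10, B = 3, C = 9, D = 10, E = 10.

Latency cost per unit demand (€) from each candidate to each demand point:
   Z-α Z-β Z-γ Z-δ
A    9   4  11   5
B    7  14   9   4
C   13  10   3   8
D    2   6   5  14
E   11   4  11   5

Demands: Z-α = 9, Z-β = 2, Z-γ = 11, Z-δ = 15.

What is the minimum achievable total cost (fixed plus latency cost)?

145

Open {B, C, D}: assign each demand point to its cheapest open site.
  Z-α→D 9×2=18, Z-β→D 2×6=12, Z-γ→C 11×3=33, Z-δ→B 15×4=60
  latency cost 123, fixed 22 → total 145.
Compare {A, B, C, D}: latency cost 119 + fixed 32 = 151.
Compare {B, C, D, E}: latency cost 119 + fixed 32 = 151.
Compare {B, D}: latency cost 145 + fixed 13 = 158.
All other subsets cost ≥ 151. Minimum total cost: 145.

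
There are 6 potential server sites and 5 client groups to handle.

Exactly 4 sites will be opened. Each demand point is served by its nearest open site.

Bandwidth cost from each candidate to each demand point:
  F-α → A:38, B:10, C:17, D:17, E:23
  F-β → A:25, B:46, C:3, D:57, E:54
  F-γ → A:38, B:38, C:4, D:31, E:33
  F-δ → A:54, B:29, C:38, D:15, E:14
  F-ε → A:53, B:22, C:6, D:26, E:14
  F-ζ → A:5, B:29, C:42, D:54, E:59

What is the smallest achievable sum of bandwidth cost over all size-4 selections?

Open {F-α, F-β, F-δ, F-ζ}.
  A→F-ζ 5, B→F-α 10, C→F-β 3, D→F-δ 15, E→F-δ 14  ⇒ total 47.
Compare {F-α, F-γ, F-δ, F-ζ}: total 48.
Compare {F-α, F-β, F-ε, F-ζ}: total 49.
No size-4 selection does better; minimum is 47.

47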